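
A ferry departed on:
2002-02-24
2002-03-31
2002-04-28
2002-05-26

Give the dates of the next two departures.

2002-06-30, 2002-07-28

Every date is a Sunday; gaps 35, 28, 28 days.
Each is the last Sunday of its month (at least one falls on the 29th or later, ruling out '4th Sunday').
Last Sunday of June 2002: 2002-06-30.
Last Sunday of July 2002: 2002-07-28.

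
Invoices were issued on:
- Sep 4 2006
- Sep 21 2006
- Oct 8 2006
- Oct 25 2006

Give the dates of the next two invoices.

Nov 11 2006, Nov 28 2006

Every event comes 17 days after the last (17, 17, 17).
Oct 25 2006 + 17 days = Nov 11 2006.
Nov 11 2006 + 17 days = Nov 28 2006.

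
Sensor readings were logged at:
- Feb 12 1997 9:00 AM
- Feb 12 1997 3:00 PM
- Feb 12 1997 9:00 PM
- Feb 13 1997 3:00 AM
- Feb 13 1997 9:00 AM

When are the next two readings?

The interval is a steady 6 hours (6, 6, 6, 6).
Feb 13 1997 9:00 AM + 6 h = Feb 13 1997 3:00 PM.
Feb 13 1997 3:00 PM + 6 h = Feb 13 1997 9:00 PM.

Feb 13 1997 3:00 PM, Feb 13 1997 9:00 PM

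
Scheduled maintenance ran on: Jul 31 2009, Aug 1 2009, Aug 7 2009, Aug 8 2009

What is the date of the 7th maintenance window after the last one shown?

Sep 4 2009

The gap pattern 1, 6, 1 repeats every 2 events.
These are the Fridays and Saturdays of each week.
Next Friday: Aug 14 2009.
The following Saturday is Aug 15 2009.
The following Friday is Aug 21 2009.
Next Saturday: Aug 22 2009.
The following Friday is Aug 28 2009.
Next Saturday: Aug 29 2009.
Next Friday: Sep 4 2009.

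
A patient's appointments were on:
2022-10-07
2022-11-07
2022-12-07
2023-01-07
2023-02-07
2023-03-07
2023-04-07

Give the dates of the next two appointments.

Gaps: 31, 30, 31, 31, 28, 31 days — not constant. Every event is on the 7th of the month.
Pattern: the 7th of each month.
May 2023: 2023-05-07.
Next: June 2023 → 2023-06-07.

2023-05-07, 2023-06-07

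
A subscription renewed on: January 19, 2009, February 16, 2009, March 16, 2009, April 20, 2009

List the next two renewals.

Gaps: 28, 28, 35 days — a mix of 28 and 35. Every date is a Monday.
Each is the 3rd Monday of its month.
May 2009 — 3rd Monday is May 18, 2009.
June 2009 — 3rd Monday is June 15, 2009.

May 18, 2009; June 15, 2009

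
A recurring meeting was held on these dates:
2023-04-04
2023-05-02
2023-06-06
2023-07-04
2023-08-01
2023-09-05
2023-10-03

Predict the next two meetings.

All dates are Tuesdays, 28, 35, 28, 28, 35, 28 days apart.
Specifically, the 1st Tuesday of each month.
November 2023 — 1st Tuesday is 2023-11-07.
1st Tuesday of December 2023: 2023-12-05.

2023-11-07, 2023-12-05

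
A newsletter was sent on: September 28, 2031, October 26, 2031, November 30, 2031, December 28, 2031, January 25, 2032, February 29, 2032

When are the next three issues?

March 28, 2032; April 25, 2032; May 30, 2032

These are Sundays with 28, 35, 28, 28, 35-day gaps.
Each is the final Sunday of its month — November 30, 2031 is past the 28th, so '4th Sunday' doesn't fit.
March 2032 ends with Sunday March 28, 2032.
Last Sunday of April 2032: April 25, 2032.
May 2032 ends with Sunday May 30, 2032.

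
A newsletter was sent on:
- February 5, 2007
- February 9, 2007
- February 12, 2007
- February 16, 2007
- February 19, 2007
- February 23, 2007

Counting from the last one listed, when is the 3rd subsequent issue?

The gap pattern 4, 3, 4, 3, 4 repeats every 2 events.
These are the Mondays and Fridays of each week.
Next Monday: February 26, 2007.
Next Friday: March 2, 2007.
Next Monday: March 5, 2007.

March 5, 2007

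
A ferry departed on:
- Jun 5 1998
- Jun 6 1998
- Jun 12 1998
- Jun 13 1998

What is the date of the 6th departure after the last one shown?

Jul 4 1998

Every event lands on a Friday or Saturday (gaps cycle 1, 6, 1).
So the schedule is: every Friday and Saturday.
Next Friday: Jun 19 1998.
Next Saturday: Jun 20 1998.
Next Friday: Jun 26 1998.
The following Saturday is Jun 27 1998.
Next Friday: Jul 3 1998.
Next Saturday: Jul 4 1998.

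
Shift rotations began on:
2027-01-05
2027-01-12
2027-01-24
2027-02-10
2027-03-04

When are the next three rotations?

2027-03-31, 2027-05-02, 2027-06-08

Intervals are 7, 12, 17, 22 days — an arithmetic progression with common difference 5.
Next gap: 27 days. 2027-03-04 + 27 days = 2027-03-31.
Next gap: 32 days. 2027-03-31 + 32 days = 2027-05-02.
Next gap: 37 days. 2027-05-02 + 37 days = 2027-06-08.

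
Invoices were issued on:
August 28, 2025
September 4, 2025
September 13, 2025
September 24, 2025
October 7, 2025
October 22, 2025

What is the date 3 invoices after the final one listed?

December 18, 2025

Intervals are 7, 9, 11, 13, 15 days — an arithmetic progression with common difference 2.
Next gap: 17 days. October 22, 2025 + 17 days = November 8, 2025.
Next gap: 19 days. November 8, 2025 + 19 days = November 27, 2025.
Next gap: 21 days. November 27, 2025 + 21 days = December 18, 2025.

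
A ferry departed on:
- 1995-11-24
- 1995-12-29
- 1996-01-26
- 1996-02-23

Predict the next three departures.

These are Fridays with 35, 28, 28-day gaps.
Each is the final Friday of its month — 1995-12-29 is past the 28th, so '4th Friday' doesn't fit.
March 1996 ends with Friday 1996-03-29.
Last Friday of April 1996: 1996-04-26.
Last Friday of May 1996: 1996-05-31.

1996-03-29, 1996-04-26, 1996-05-31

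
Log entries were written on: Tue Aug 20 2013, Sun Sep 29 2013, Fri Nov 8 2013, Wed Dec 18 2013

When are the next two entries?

Mon Jan 27 2014, Sat Mar 8 2014

Every event comes 40 days after the last (40, 40, 40).
Wed Dec 18 2013 + 40 days = Mon Jan 27 2014.
Mon Jan 27 2014 + 40 days = Sat Mar 8 2014.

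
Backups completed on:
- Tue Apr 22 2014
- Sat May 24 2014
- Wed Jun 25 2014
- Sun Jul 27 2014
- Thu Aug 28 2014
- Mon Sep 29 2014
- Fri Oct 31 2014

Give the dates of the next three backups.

Gaps between consecutive events: 32, 32, 32, 32, 32, 32 days — a constant 32-day interval.
Fri Oct 31 2014 + 32 days = Tue Dec 2 2014.
Tue Dec 2 2014 + 32 days = Sat Jan 3 2015.
Sat Jan 3 2015 + 32 days = Wed Feb 4 2015.

Tue Dec 2 2014, Sat Jan 3 2015, Wed Feb 4 2015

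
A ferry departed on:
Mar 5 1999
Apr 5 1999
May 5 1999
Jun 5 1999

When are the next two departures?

The day-of-month is always 5 (31, 30, 31 days between events).
So this recurs on the 5th of each month.
Next: July 1999 → Jul 5 1999.
Next: August 1999 → Aug 5 1999.

Jul 5 1999, Aug 5 1999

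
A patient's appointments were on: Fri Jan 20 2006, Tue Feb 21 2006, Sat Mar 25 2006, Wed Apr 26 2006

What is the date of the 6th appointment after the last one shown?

Gaps between consecutive events: 32, 32, 32 days — a constant 32-day interval.
Wed Apr 26 2006 + 32 days = Sun May 28 2006.
Sun May 28 2006 + 32 days = Thu Jun 29 2006.
Thu Jun 29 2006 + 32 days = Mon Jul 31 2006.
Mon Jul 31 2006 + 32 days = Fri Sep 1 2006.
Fri Sep 1 2006 + 32 days = Tue Oct 3 2006.
Tue Oct 3 2006 + 32 days = Sat Nov 4 2006.

Sat Nov 4 2006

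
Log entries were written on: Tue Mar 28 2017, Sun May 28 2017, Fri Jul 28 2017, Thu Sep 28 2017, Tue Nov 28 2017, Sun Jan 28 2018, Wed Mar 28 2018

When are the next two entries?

The day-of-month is always 28 (61, 61, 62, 61, 61, 59 days between events).
So this recurs on the 28th of every 2 months.
May 2018: Mon May 28 2018.
July 2018: Sat Jul 28 2018.

Mon May 28 2018, Sat Jul 28 2018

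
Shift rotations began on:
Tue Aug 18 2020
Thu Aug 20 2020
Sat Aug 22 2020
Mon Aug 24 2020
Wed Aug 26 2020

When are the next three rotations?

Fri Aug 28 2020, Sun Aug 30 2020, Tue Sep 1 2020

Every event comes 2 days after the last (2, 2, 2, 2).
Wed Aug 26 2020 + 2 days = Fri Aug 28 2020.
Fri Aug 28 2020 + 2 days = Sun Aug 30 2020.
Sun Aug 30 2020 + 2 days = Tue Sep 1 2020.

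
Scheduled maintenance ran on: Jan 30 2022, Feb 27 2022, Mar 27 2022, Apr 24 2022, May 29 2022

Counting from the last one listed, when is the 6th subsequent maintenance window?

All Sundays; the gaps (28, 28, 28, 35) vary with month length.
This is the last Sunday of each month.
Last Sunday of June 2022: Jun 26 2022.
July 2022 ends with Sunday Jul 31 2022.
Last Sunday of August 2022: Aug 28 2022.
September 2022 ends with Sunday Sep 25 2022.
Last Sunday of October 2022: Oct 30 2022.
Last Sunday of November 2022: Nov 27 2022.

Nov 27 2022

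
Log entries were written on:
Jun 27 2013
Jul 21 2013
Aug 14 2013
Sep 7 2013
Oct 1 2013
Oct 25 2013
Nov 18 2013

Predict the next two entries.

The spacing is 24, 24, 24, 24, 24, 24 days — always 24 days.
Nov 18 2013 + 24 days = Dec 12 2013.
Dec 12 2013 + 24 days = Jan 5 2014.

Dec 12 2013, Jan 5 2014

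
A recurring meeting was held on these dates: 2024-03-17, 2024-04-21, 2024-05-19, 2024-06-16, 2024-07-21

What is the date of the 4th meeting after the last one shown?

These are Sundays at 28- or 35-day spacing (35, 28, 28, 35).
The pattern: 3rd Sunday of the month.
3rd Sunday of August 2024: 2024-08-18.
3rd Sunday of September 2024: 2024-09-15.
3rd Sunday of October 2024: 2024-10-20.
November 2024 — 3rd Sunday is 2024-11-17.

2024-11-17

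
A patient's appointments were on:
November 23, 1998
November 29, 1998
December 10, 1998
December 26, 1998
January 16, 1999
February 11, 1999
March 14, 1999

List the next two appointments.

April 19, 1999; May 30, 1999

Gaps: 6, 11, 16, 21, 26, 31 days — each gap is 5 larger than the previous one.
Next gap: 36 days. March 14, 1999 + 36 days = April 19, 1999.
Next gap: 41 days. April 19, 1999 + 41 days = May 30, 1999.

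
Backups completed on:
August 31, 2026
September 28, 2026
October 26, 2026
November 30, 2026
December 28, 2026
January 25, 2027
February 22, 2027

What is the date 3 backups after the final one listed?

May 31, 2027

These are Mondays with 28, 28, 35, 28, 28, 28-day gaps.
Each is the final Monday of its month — August 31, 2026 is past the 28th, so '4th Monday' doesn't fit.
March 2027 ends with Monday March 29, 2027.
April 2027 ends with Monday April 26, 2027.
Last Monday of May 2027: May 31, 2027.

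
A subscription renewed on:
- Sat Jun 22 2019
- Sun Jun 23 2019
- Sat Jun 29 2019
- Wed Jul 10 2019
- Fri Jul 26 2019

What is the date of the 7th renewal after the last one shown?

Gaps: 1, 6, 11, 16 days — each gap is 5 larger than the previous one.
Next gap: 21 days. Fri Jul 26 2019 + 21 days = Fri Aug 16 2019.
Next gap: 26 days. Fri Aug 16 2019 + 26 days = Wed Sep 11 2019.
Next gap: 31 days. Wed Sep 11 2019 + 31 days = Sat Oct 12 2019.
Next gap: 36 days. Sat Oct 12 2019 + 36 days = Sun Nov 17 2019.
Next gap: 41 days. Sun Nov 17 2019 + 41 days = Sat Dec 28 2019.
Next gap: 46 days. Sat Dec 28 2019 + 46 days = Wed Feb 12 2020.
Next gap: 51 days. Wed Feb 12 2020 + 51 days = Fri Apr 3 2020.

Fri Apr 3 2020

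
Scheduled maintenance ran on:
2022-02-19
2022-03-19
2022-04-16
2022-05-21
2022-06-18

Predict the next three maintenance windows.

2022-07-16, 2022-08-20, 2022-09-17

All dates are Saturdays, 28, 28, 35, 28 days apart.
Specifically, the 3rd Saturday of each month.
July 2022 — 3rd Saturday is 2022-07-16.
August 2022 — 3rd Saturday is 2022-08-20.
September 2022 — 3rd Saturday is 2022-09-17.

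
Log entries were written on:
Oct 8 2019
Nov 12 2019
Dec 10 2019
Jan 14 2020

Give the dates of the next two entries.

Gaps: 35, 28, 35 days — a mix of 28 and 35. Every date is a Tuesday.
Each is the 2nd Tuesday of its month.
2nd Tuesday of February 2020: Feb 11 2020.
2nd Tuesday of March 2020: Mar 10 2020.

Feb 11 2020, Mar 10 2020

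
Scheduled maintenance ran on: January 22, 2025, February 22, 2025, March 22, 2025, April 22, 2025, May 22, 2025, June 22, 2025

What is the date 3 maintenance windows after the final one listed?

Gaps: 31, 28, 31, 30, 31 days — not constant. Every event is on the 22nd of the month.
Pattern: the 22nd of each month.
Next: July 2025 → July 22, 2025.
August 2025: August 22, 2025.
Next: September 2025 → September 22, 2025.

September 22, 2025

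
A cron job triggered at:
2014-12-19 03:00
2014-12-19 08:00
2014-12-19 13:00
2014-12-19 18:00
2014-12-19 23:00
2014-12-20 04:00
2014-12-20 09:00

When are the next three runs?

Spacing: 5, 5, 5, 5, 5, 5 h — constant 5 h.
2014-12-20 09:00 + 5 h = 2014-12-20 14:00.
2014-12-20 14:00 + 5 h = 2014-12-20 19:00.
2014-12-20 19:00 + 5 h = 2014-12-21 00:00.

2014-12-20 14:00, 2014-12-20 19:00, 2014-12-21 00:00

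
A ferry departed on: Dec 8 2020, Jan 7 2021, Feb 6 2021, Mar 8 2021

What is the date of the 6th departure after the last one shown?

The spacing is 30, 30, 30 days — always 30 days.
Mar 8 2021 + 30 days = Apr 7 2021.
Apr 7 2021 + 30 days = May 7 2021.
May 7 2021 + 30 days = Jun 6 2021.
Jun 6 2021 + 30 days = Jul 6 2021.
Jul 6 2021 + 30 days = Aug 5 2021.
Aug 5 2021 + 30 days = Sep 4 2021.

Sep 4 2021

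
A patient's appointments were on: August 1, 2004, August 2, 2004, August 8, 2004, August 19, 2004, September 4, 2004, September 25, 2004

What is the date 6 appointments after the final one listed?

The spacing grows by 5 each time: 1, 6, 11, 16, 21 days.
Next gap: 26 days. September 25, 2004 + 26 days = October 21, 2004.
Next gap: 31 days. October 21, 2004 + 31 days = November 21, 2004.
Next gap: 36 days. November 21, 2004 + 36 days = December 27, 2004.
Next gap: 41 days. December 27, 2004 + 41 days = February 6, 2005.
Next gap: 46 days. February 6, 2005 + 46 days = March 24, 2005.
Next gap: 51 days. March 24, 2005 + 51 days = May 14, 2005.

May 14, 2005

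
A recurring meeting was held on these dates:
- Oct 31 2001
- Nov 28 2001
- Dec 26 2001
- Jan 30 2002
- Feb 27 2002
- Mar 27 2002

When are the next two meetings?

These are Wednesdays with 28, 28, 35, 28, 28-day gaps.
Each is the final Wednesday of its month — Oct 31 2001 is past the 28th, so '4th Wednesday' doesn't fit.
Last Wednesday of April 2002: Apr 24 2002.
Last Wednesday of May 2002: May 29 2002.

Apr 24 2002, May 29 2002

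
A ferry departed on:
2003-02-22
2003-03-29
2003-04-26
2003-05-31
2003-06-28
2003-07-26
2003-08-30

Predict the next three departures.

Every date is a Saturday; gaps 35, 28, 35, 28, 28, 35 days.
Each is the last Saturday of its month (at least one falls on the 29th or later, ruling out '4th Saturday').
Last Saturday of September 2003: 2003-09-27.
October 2003 ends with Saturday 2003-10-25.
November 2003 ends with Saturday 2003-11-29.

2003-09-27, 2003-10-25, 2003-11-29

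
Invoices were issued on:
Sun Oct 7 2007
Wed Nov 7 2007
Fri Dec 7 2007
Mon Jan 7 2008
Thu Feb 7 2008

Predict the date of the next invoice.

Gaps: 31, 30, 31, 31 days — not constant. Every event is on the 7th of the month.
Pattern: the 7th of each month.
March 2008: Fri Mar 7 2008.

Fri Mar 7 2008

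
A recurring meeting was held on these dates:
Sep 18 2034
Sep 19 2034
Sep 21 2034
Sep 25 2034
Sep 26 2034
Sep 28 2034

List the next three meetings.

Oct 2 2034, Oct 3 2034, Oct 5 2034

The gap pattern 1, 2, 4, 1, 2 repeats every 3 events.
These are the Mondays, Tuesdays and Thursdays of each week.
The following Monday is Oct 2 2034.
Next Tuesday: Oct 3 2034.
Next Thursday: Oct 5 2034.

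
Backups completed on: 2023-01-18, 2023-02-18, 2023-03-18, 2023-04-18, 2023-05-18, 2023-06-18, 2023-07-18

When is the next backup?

Each date is the 18th; the gaps (31, 28, 31, 30, 31, 30) track the month lengths.
The rule is the 18th of each month.
Next: August 2023 → 2023-08-18.

2023-08-18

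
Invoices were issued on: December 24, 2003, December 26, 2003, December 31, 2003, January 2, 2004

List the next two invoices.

Every event lands on a Wednesday or Friday (gaps cycle 2, 5, 2).
So the schedule is: every Wednesday and Friday.
The following Wednesday is January 7, 2004.
The following Friday is January 9, 2004.

January 7, 2004; January 9, 2004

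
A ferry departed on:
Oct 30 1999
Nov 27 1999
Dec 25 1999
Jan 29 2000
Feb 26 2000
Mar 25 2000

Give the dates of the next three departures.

Every date is a Saturday; gaps 28, 28, 35, 28, 28 days.
Each is the last Saturday of its month (at least one falls on the 29th or later, ruling out '4th Saturday').
April 2000 ends with Saturday Apr 29 2000.
May 2000 ends with Saturday May 27 2000.
Last Saturday of June 2000: Jun 24 2000.

Apr 29 2000, May 27 2000, Jun 24 2000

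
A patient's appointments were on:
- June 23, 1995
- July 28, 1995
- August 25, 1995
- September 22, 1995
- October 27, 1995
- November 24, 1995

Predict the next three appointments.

December 22, 1995; January 26, 1996; February 23, 1996

Gaps: 35, 28, 28, 35, 28 days — a mix of 28 and 35. Every date is a Friday.
Each is the 4th Friday of its month.
4th Friday of December 1995: December 22, 1995.
January 1996 — 4th Friday is January 26, 1996.
4th Friday of February 1996: February 23, 1996.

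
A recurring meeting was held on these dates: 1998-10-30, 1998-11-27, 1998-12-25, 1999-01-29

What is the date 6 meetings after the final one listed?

1999-07-30

Every date is a Friday; gaps 28, 28, 35 days.
Each is the last Friday of its month (at least one falls on the 29th or later, ruling out '4th Friday').
February 1999 ends with Friday 1999-02-26.
Last Friday of March 1999: 1999-03-26.
Last Friday of April 1999: 1999-04-30.
Last Friday of May 1999: 1999-05-28.
June 1999 ends with Friday 1999-06-25.
Last Friday of July 1999: 1999-07-30.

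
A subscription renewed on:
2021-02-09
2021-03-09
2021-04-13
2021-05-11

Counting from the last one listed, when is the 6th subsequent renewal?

Gaps: 28, 35, 28 days — a mix of 28 and 35. Every date is a Tuesday.
Each is the 2nd Tuesday of its month.
June 2021 — 2nd Tuesday is 2021-06-08.
2nd Tuesday of July 2021: 2021-07-13.
2nd Tuesday of August 2021: 2021-08-10.
September 2021 — 2nd Tuesday is 2021-09-14.
2nd Tuesday of October 2021: 2021-10-12.
November 2021 — 2nd Tuesday is 2021-11-09.

2021-11-09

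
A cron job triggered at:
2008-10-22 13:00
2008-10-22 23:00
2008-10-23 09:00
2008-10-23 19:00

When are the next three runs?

Gaps: 10, 10, 10 hours — each event is 10 hours after the previous one.
2008-10-23 19:00 + 10 h = 2008-10-24 05:00.
2008-10-24 05:00 + 10 h = 2008-10-24 15:00.
2008-10-24 15:00 + 10 h = 2008-10-25 01:00.

2008-10-24 05:00, 2008-10-24 15:00, 2008-10-25 01:00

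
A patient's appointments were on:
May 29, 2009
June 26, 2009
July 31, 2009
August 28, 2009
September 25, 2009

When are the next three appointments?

All Fridays; the gaps (28, 35, 28, 28) vary with month length.
This is the last Friday of each month.
Last Friday of October 2009: October 30, 2009.
November 2009 ends with Friday November 27, 2009.
December 2009 ends with Friday December 25, 2009.

October 30, 2009; November 27, 2009; December 25, 2009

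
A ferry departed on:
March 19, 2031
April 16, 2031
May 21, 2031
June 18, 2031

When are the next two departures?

All dates are Wednesdays, 28, 35, 28 days apart.
Specifically, the 3rd Wednesday of each month.
3rd Wednesday of July 2031: July 16, 2031.
August 2031 — 3rd Wednesday is August 20, 2031.

July 16, 2031; August 20, 2031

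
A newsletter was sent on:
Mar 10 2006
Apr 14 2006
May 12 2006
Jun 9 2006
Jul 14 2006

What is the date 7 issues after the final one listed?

Feb 9 2007

Gaps: 35, 28, 28, 35 days — a mix of 28 and 35. Every date is a Friday.
Each is the 2nd Friday of its month.
August 2006 — 2nd Friday is Aug 11 2006.
September 2006 — 2nd Friday is Sep 8 2006.
2nd Friday of October 2006: Oct 13 2006.
2nd Friday of November 2006: Nov 10 2006.
2nd Friday of December 2006: Dec 8 2006.
2nd Friday of January 2007: Jan 12 2007.
2nd Friday of February 2007: Feb 9 2007.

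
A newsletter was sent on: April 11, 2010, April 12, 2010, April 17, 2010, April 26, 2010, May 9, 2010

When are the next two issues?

The spacing grows by 4 each time: 1, 5, 9, 13 days.
Next gap: 17 days. May 9, 2010 + 17 days = May 26, 2010.
Next gap: 21 days. May 26, 2010 + 21 days = June 16, 2010.

May 26, 2010; June 16, 2010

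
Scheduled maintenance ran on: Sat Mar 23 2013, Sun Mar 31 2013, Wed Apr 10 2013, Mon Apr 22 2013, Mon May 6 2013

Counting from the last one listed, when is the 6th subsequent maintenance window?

Intervals are 8, 10, 12, 14 days — an arithmetic progression with common difference 2.
Next gap: 16 days. Mon May 6 2013 + 16 days = Wed May 22 2013.
Next gap: 18 days. Wed May 22 2013 + 18 days = Sun Jun 9 2013.
Next gap: 20 days. Sun Jun 9 2013 + 20 days = Sat Jun 29 2013.
Next gap: 22 days. Sat Jun 29 2013 + 22 days = Sun Jul 21 2013.
Next gap: 24 days. Sun Jul 21 2013 + 24 days = Wed Aug 14 2013.
Next gap: 26 days. Wed Aug 14 2013 + 26 days = Mon Sep 9 2013.

Mon Sep 9 2013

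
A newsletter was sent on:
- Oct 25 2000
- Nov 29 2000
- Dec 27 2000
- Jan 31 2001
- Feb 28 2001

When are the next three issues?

Mar 28 2001, Apr 25 2001, May 30 2001

Every date is a Wednesday; gaps 35, 28, 35, 28 days.
Each is the last Wednesday of its month (at least one falls on the 29th or later, ruling out '4th Wednesday').
March 2001 ends with Wednesday Mar 28 2001.
Last Wednesday of April 2001: Apr 25 2001.
May 2001 ends with Wednesday May 30 2001.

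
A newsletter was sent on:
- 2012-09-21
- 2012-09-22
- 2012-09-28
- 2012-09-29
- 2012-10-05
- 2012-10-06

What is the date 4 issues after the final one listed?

2012-10-20

The gap pattern 1, 6, 1, 6, 1 repeats every 2 events.
These are the Fridays and Saturdays of each week.
The following Friday is 2012-10-12.
Next Saturday: 2012-10-13.
The following Friday is 2012-10-19.
The following Saturday is 2012-10-20.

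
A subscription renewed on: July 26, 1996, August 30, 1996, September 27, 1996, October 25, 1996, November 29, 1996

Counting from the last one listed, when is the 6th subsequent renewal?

May 30, 1997

All Fridays; the gaps (35, 28, 28, 35) vary with month length.
This is the last Friday of each month.
Last Friday of December 1996: December 27, 1996.
Last Friday of January 1997: January 31, 1997.
Last Friday of February 1997: February 28, 1997.
Last Friday of March 1997: March 28, 1997.
Last Friday of April 1997: April 25, 1997.
Last Friday of May 1997: May 30, 1997.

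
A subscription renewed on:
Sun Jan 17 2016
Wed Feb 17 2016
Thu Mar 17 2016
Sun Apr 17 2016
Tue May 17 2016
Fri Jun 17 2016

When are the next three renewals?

The day-of-month is always 17 (31, 29, 31, 30, 31 days between events).
So this recurs on the 17th of each month.
Next: July 2016 → Sun Jul 17 2016.
August 2016: Wed Aug 17 2016.
Next: September 2016 → Sat Sep 17 2016.

Sun Jul 17 2016, Wed Aug 17 2016, Sat Sep 17 2016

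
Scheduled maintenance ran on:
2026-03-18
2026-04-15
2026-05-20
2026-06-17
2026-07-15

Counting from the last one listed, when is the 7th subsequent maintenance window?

Gaps: 28, 35, 28, 28 days — a mix of 28 and 35. Every date is a Wednesday.
Each is the 3rd Wednesday of its month.
August 2026 — 3rd Wednesday is 2026-08-19.
3rd Wednesday of September 2026: 2026-09-16.
3rd Wednesday of October 2026: 2026-10-21.
3rd Wednesday of November 2026: 2026-11-18.
December 2026 — 3rd Wednesday is 2026-12-16.
3rd Wednesday of January 2027: 2027-01-20.
February 2027 — 3rd Wednesday is 2027-02-17.

2027-02-17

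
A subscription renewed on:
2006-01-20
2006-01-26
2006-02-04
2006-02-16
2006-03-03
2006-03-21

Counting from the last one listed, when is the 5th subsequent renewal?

2006-08-03

Gaps: 6, 9, 12, 15, 18 days — each gap is 3 larger than the previous one.
Next gap: 21 days. 2006-03-21 + 21 days = 2006-04-11.
Next gap: 24 days. 2006-04-11 + 24 days = 2006-05-05.
Next gap: 27 days. 2006-05-05 + 27 days = 2006-06-01.
Next gap: 30 days. 2006-06-01 + 30 days = 2006-07-01.
Next gap: 33 days. 2006-07-01 + 33 days = 2006-08-03.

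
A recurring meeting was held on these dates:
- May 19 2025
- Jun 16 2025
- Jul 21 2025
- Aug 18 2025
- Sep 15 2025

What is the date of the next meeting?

These are Mondays at 28- or 35-day spacing (28, 35, 28, 28).
The pattern: 3rd Monday of the month.
October 2025 — 3rd Monday is Oct 20 2025.

Oct 20 2025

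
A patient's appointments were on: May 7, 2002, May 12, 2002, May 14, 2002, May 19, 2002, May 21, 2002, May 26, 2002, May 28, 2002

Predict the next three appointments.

June 2, 2002; June 4, 2002; June 9, 2002

The gap pattern 5, 2, 5, 2, 5, 2 repeats every 2 events.
These are the Tuesdays and Sundays of each week.
The following Sunday is June 2, 2002.
The following Tuesday is June 4, 2002.
The following Sunday is June 9, 2002.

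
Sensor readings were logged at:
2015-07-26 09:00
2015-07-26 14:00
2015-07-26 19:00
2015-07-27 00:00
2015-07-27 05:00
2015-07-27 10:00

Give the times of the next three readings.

2015-07-27 15:00, 2015-07-27 20:00, 2015-07-28 01:00

The interval is a steady 5 hours (5, 5, 5, 5, 5).
2015-07-27 10:00 + 5 h = 2015-07-27 15:00.
2015-07-27 15:00 + 5 h = 2015-07-27 20:00.
2015-07-27 20:00 + 5 h = 2015-07-28 01:00.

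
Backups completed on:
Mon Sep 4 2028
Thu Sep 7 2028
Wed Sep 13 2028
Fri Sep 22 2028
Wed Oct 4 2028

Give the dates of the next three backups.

Intervals are 3, 6, 9, 12 days — an arithmetic progression with common difference 3.
Next gap: 15 days. Wed Oct 4 2028 + 15 days = Thu Oct 19 2028.
Next gap: 18 days. Thu Oct 19 2028 + 18 days = Mon Nov 6 2028.
Next gap: 21 days. Mon Nov 6 2028 + 21 days = Mon Nov 27 2028.

Thu Oct 19 2028, Mon Nov 6 2028, Mon Nov 27 2028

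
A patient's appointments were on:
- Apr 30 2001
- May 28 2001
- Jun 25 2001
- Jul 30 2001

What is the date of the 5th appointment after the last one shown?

Dec 31 2001

Every date is a Monday; gaps 28, 28, 35 days.
Each is the last Monday of its month (at least one falls on the 29th or later, ruling out '4th Monday').
August 2001 ends with Monday Aug 27 2001.
September 2001 ends with Monday Sep 24 2001.
October 2001 ends with Monday Oct 29 2001.
November 2001 ends with Monday Nov 26 2001.
Last Monday of December 2001: Dec 31 2001.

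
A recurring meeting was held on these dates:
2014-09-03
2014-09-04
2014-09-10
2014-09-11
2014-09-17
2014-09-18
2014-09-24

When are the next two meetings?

2014-09-25, 2014-10-01

Every event lands on a Wednesday or Thursday (gaps cycle 1, 6, 1, 6, 1, 6).
So the schedule is: every Wednesday and Thursday.
Next Thursday: 2014-09-25.
Next Wednesday: 2014-10-01.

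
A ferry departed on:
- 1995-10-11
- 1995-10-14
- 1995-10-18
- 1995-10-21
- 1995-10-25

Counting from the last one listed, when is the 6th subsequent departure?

Every event lands on a Wednesday or Saturday (gaps cycle 3, 4, 3, 4).
So the schedule is: every Wednesday and Saturday.
The following Saturday is 1995-10-28.
Next Wednesday: 1995-11-01.
The following Saturday is 1995-11-04.
The following Wednesday is 1995-11-08.
Next Saturday: 1995-11-11.
The following Wednesday is 1995-11-15.

1995-11-15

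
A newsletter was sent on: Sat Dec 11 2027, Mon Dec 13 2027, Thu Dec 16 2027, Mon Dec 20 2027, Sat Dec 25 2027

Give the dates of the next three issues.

Fri Dec 31 2027, Fri Jan 7 2028, Sat Jan 15 2028

Gaps: 2, 3, 4, 5 days — each gap is 1 larger than the previous one.
Next gap: 6 days. Sat Dec 25 2027 + 6 days = Fri Dec 31 2027.
Next gap: 7 days. Fri Dec 31 2027 + 7 days = Fri Jan 7 2028.
Next gap: 8 days. Fri Jan 7 2028 + 8 days = Sat Jan 15 2028.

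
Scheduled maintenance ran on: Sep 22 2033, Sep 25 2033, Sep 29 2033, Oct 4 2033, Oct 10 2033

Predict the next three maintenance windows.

Oct 17 2033, Oct 25 2033, Nov 3 2033

The spacing grows by 1 each time: 3, 4, 5, 6 days.
Next gap: 7 days. Oct 10 2033 + 7 days = Oct 17 2033.
Next gap: 8 days. Oct 17 2033 + 8 days = Oct 25 2033.
Next gap: 9 days. Oct 25 2033 + 9 days = Nov 3 2033.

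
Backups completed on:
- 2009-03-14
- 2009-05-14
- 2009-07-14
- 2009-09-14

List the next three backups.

2009-11-14, 2010-01-14, 2010-03-14

The day-of-month is always 14 (61, 61, 62 days between events).
So this recurs on the 14th of every 2 months.
Next: November 2009 → 2009-11-14.
January 2010: 2010-01-14.
March 2010: 2010-03-14.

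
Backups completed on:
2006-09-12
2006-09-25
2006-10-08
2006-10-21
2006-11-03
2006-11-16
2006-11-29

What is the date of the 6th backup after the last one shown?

The spacing is 13, 13, 13, 13, 13, 13 days — always 13 days.
2006-11-29 + 13 days = 2006-12-12.
2006-12-12 + 13 days = 2006-12-25.
2006-12-25 + 13 days = 2007-01-07.
2007-01-07 + 13 days = 2007-01-20.
2007-01-20 + 13 days = 2007-02-02.
2007-02-02 + 13 days = 2007-02-15.

2007-02-15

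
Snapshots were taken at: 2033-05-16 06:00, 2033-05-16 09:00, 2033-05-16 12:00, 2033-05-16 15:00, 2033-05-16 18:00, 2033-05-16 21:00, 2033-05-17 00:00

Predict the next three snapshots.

Spacing: 3, 3, 3, 3, 3, 3 h — constant 3 h.
2033-05-17 00:00 + 3 h = 2033-05-17 03:00.
2033-05-17 03:00 + 3 h = 2033-05-17 06:00.
2033-05-17 06:00 + 3 h = 2033-05-17 09:00.

2033-05-17 03:00, 2033-05-17 06:00, 2033-05-17 09:00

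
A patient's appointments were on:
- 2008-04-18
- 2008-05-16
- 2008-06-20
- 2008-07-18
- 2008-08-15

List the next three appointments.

All dates are Fridays, 28, 35, 28, 28 days apart.
Specifically, the 3rd Friday of each month.
3rd Friday of September 2008: 2008-09-19.
3rd Friday of October 2008: 2008-10-17.
November 2008 — 3rd Friday is 2008-11-21.

2008-09-19, 2008-10-17, 2008-11-21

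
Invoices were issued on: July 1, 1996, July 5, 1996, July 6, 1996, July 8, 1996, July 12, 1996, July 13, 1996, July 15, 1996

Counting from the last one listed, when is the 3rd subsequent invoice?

The gap pattern 4, 1, 2, 4, 1, 2 repeats every 3 events.
These are the Mondays, Fridays and Saturdays of each week.
The following Friday is July 19, 1996.
The following Saturday is July 20, 1996.
Next Monday: July 22, 1996.

July 22, 1996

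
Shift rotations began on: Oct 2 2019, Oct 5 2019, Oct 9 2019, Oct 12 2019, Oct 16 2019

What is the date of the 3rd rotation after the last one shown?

Oct 26 2019

Every event lands on a Wednesday or Saturday (gaps cycle 3, 4, 3, 4).
So the schedule is: every Wednesday and Saturday.
Next Saturday: Oct 19 2019.
Next Wednesday: Oct 23 2019.
Next Saturday: Oct 26 2019.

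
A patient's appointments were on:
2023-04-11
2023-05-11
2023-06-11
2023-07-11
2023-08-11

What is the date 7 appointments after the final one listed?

2024-03-11

Each date is the 11th; the gaps (30, 31, 30, 31) track the month lengths.
The rule is the 11th of each month.
September 2023: 2023-09-11.
October 2023: 2023-10-11.
Next: November 2023 → 2023-11-11.
December 2023: 2023-12-11.
January 2024: 2024-01-11.
Next: February 2024 → 2024-02-11.
March 2024: 2024-03-11.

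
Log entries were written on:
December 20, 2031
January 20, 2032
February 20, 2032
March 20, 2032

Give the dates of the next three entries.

The day-of-month is always 20 (31, 31, 29 days between events).
So this recurs on the 20th of each month.
April 2032: April 20, 2032.
Next: May 2032 → May 20, 2032.
June 2032: June 20, 2032.

April 20, 2032; May 20, 2032; June 20, 2032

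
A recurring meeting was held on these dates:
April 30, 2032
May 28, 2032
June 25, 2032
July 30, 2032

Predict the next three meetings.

All Fridays; the gaps (28, 28, 35) vary with month length.
This is the last Friday of each month.
Last Friday of August 2032: August 27, 2032.
Last Friday of September 2032: September 24, 2032.
Last Friday of October 2032: October 29, 2032.

August 27, 2032; September 24, 2032; October 29, 2032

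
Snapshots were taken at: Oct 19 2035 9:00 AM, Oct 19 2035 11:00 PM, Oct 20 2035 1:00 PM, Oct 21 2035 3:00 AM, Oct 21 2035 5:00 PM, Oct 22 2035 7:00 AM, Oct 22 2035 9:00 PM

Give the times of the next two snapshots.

The interval is a steady 14 hours (14, 14, 14, 14, 14, 14).
Oct 22 2035 9:00 PM + 14 h = Oct 23 2035 11:00 AM.
Oct 23 2035 11:00 AM + 14 h = Oct 24 2035 1:00 AM.

Oct 23 2035 11:00 AM, Oct 24 2035 1:00 AM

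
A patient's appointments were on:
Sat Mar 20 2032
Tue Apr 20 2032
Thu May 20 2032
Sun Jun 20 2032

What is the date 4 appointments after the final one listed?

Wed Oct 20 2032

Gaps: 31, 30, 31 days — not constant. Every event is on the 20th of the month.
Pattern: the 20th of each month.
Next: July 2032 → Tue Jul 20 2032.
August 2032: Fri Aug 20 2032.
September 2032: Mon Sep 20 2032.
October 2032: Wed Oct 20 2032.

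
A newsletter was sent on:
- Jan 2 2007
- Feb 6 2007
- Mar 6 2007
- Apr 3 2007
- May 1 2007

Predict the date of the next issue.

Jun 5 2007

All dates are Tuesdays, 35, 28, 28, 28 days apart.
Specifically, the 1st Tuesday of each month.
June 2007 — 1st Tuesday is Jun 5 2007.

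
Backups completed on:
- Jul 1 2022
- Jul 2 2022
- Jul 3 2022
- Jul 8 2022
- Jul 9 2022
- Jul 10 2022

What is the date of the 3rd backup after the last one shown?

Every event lands on a Friday or Saturday or Sunday (gaps cycle 1, 1, 5, 1, 1).
So the schedule is: every Friday, Saturday and Sunday.
The following Friday is Jul 15 2022.
Next Saturday: Jul 16 2022.
The following Sunday is Jul 17 2022.

Jul 17 2022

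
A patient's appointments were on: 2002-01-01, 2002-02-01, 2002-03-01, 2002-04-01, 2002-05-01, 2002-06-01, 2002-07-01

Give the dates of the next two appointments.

Gaps: 31, 28, 31, 30, 31, 30 days — not constant. Every event is on the 1st of the month.
Pattern: the 1st of each month.
August 2002: 2002-08-01.
September 2002: 2002-09-01.

2002-08-01, 2002-09-01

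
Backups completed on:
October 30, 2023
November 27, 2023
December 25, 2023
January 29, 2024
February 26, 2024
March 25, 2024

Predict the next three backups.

These are Mondays with 28, 28, 35, 28, 28-day gaps.
Each is the final Monday of its month — October 30, 2023 is past the 28th, so '4th Monday' doesn't fit.
April 2024 ends with Monday April 29, 2024.
Last Monday of May 2024: May 27, 2024.
Last Monday of June 2024: June 24, 2024.

April 29, 2024; May 27, 2024; June 24, 2024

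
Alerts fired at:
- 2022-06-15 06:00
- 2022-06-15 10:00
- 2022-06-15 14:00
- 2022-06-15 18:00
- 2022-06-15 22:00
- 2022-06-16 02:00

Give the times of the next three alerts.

Gaps: 4, 4, 4, 4, 4 hours — each event is 4 hours after the previous one.
2022-06-16 02:00 + 4 h = 2022-06-16 06:00.
2022-06-16 06:00 + 4 h = 2022-06-16 10:00.
2022-06-16 10:00 + 4 h = 2022-06-16 14:00.

2022-06-16 06:00, 2022-06-16 10:00, 2022-06-16 14:00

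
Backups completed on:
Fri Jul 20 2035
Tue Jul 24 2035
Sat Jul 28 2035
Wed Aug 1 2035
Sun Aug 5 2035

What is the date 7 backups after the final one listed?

The spacing is 4, 4, 4, 4 days — always 4 days.
Sun Aug 5 2035 + 4 days = Thu Aug 9 2035.
Thu Aug 9 2035 + 4 days = Mon Aug 13 2035.
Mon Aug 13 2035 + 4 days = Fri Aug 17 2035.
Fri Aug 17 2035 + 4 days = Tue Aug 21 2035.
Tue Aug 21 2035 + 4 days = Sat Aug 25 2035.
Sat Aug 25 2035 + 4 days = Wed Aug 29 2035.
Wed Aug 29 2035 + 4 days = Sun Sep 2 2035.

Sun Sep 2 2035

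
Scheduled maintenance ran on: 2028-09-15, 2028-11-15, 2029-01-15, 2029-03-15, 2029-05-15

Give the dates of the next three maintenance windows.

2029-07-15, 2029-09-15, 2029-11-15

Each date is the 15th; the gaps (61, 61, 59, 61) track the month lengths.
The rule is the 15th of every 2 months.
Next: July 2029 → 2029-07-15.
Next: September 2029 → 2029-09-15.
Next: November 2029 → 2029-11-15.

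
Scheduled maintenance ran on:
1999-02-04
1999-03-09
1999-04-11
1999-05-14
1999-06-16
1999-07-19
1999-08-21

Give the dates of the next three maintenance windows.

1999-09-23, 1999-10-26, 1999-11-28

The spacing is 33, 33, 33, 33, 33, 33 days — always 33 days.
1999-08-21 + 33 days = 1999-09-23.
1999-09-23 + 33 days = 1999-10-26.
1999-10-26 + 33 days = 1999-11-28.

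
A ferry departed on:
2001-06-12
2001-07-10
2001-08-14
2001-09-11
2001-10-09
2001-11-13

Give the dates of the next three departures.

All dates are Tuesdays, 28, 35, 28, 28, 35 days apart.
Specifically, the 2nd Tuesday of each month.
2nd Tuesday of December 2001: 2001-12-11.
2nd Tuesday of January 2002: 2002-01-08.
2nd Tuesday of February 2002: 2002-02-12.

2001-12-11, 2002-01-08, 2002-02-12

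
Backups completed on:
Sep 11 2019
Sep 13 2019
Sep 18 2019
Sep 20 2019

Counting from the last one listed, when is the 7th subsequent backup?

Oct 16 2019

Gaps: 2, 5, 2 days — not constant, but cyclic with period 2.
The events fall on every Wednesday and Friday.
The following Wednesday is Sep 25 2019.
The following Friday is Sep 27 2019.
Next Wednesday: Oct 2 2019.
The following Friday is Oct 4 2019.
The following Wednesday is Oct 9 2019.
The following Friday is Oct 11 2019.
Next Wednesday: Oct 16 2019.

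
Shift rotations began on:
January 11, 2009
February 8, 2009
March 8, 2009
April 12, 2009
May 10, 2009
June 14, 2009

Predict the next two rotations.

July 12, 2009; August 9, 2009

All dates are Sundays, 28, 28, 35, 28, 35 days apart.
Specifically, the 2nd Sunday of each month.
2nd Sunday of July 2009: July 12, 2009.
August 2009 — 2nd Sunday is August 9, 2009.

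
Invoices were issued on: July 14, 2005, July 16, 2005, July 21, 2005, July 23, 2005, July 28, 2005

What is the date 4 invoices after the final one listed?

The gap pattern 2, 5, 2, 5 repeats every 2 events.
These are the Thursdays and Saturdays of each week.
The following Saturday is July 30, 2005.
The following Thursday is August 4, 2005.
The following Saturday is August 6, 2005.
Next Thursday: August 11, 2005.

August 11, 2005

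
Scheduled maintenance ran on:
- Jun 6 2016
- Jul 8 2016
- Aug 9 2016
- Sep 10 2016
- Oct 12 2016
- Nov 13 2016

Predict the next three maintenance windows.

The spacing is 32, 32, 32, 32, 32 days — always 32 days.
Nov 13 2016 + 32 days = Dec 15 2016.
Dec 15 2016 + 32 days = Jan 16 2017.
Jan 16 2017 + 32 days = Feb 17 2017.

Dec 15 2016, Jan 16 2017, Feb 17 2017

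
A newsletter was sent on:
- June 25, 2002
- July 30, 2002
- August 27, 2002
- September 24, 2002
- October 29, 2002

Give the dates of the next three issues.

November 26, 2002; December 31, 2002; January 28, 2003

Every date is a Tuesday; gaps 35, 28, 28, 35 days.
Each is the last Tuesday of its month (at least one falls on the 29th or later, ruling out '4th Tuesday').
Last Tuesday of November 2002: November 26, 2002.
December 2002 ends with Tuesday December 31, 2002.
January 2003 ends with Tuesday January 28, 2003.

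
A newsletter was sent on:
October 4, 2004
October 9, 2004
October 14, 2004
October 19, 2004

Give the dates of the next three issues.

Every event comes 5 days after the last (5, 5, 5).
October 19, 2004 + 5 days = October 24, 2004.
October 24, 2004 + 5 days = October 29, 2004.
October 29, 2004 + 5 days = November 3, 2004.

October 24, 2004; October 29, 2004; November 3, 2004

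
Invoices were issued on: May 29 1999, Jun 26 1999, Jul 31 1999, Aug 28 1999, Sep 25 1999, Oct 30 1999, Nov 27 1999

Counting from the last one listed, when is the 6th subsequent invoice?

Every date is a Saturday; gaps 28, 35, 28, 28, 35, 28 days.
Each is the last Saturday of its month (at least one falls on the 29th or later, ruling out '4th Saturday').
Last Saturday of December 1999: Dec 25 1999.
January 2000 ends with Saturday Jan 29 2000.
February 2000 ends with Saturday Feb 26 2000.
Last Saturday of March 2000: Mar 25 2000.
Last Saturday of April 2000: Apr 29 2000.
Last Saturday of May 2000: May 27 2000.

May 27 2000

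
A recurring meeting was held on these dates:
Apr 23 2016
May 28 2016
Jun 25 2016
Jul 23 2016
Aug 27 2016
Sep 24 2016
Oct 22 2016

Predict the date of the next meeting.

Nov 26 2016

Gaps: 35, 28, 28, 35, 28, 28 days — a mix of 28 and 35. Every date is a Saturday.
Each is the 4th Saturday of its month.
November 2016 — 4th Saturday is Nov 26 2016.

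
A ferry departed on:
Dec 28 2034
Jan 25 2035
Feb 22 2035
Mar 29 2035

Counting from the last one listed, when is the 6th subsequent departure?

Every date is a Thursday; gaps 28, 28, 35 days.
Each is the last Thursday of its month (at least one falls on the 29th or later, ruling out '4th Thursday').
Last Thursday of April 2035: Apr 26 2035.
May 2035 ends with Thursday May 31 2035.
Last Thursday of June 2035: Jun 28 2035.
July 2035 ends with Thursday Jul 26 2035.
Last Thursday of August 2035: Aug 30 2035.
Last Thursday of September 2035: Sep 27 2035.

Sep 27 2035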